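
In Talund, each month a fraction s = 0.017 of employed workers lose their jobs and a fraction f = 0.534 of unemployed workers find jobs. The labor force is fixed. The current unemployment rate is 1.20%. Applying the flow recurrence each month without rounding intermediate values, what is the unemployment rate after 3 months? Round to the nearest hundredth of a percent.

Unemployment rate after three months ≈ 2.91%.

With a fixed labor force, u_{t+1} = u_t + s·(1−u_t) − f·u_t = u_t·(1−s−f) + s.
Here 1−s−f = 0.449 and s = 0.017.
u_1 = 0.012000 × 0.449 + 0.017 = 0.022388.
u_2 = 0.022388 × 0.449 + 0.017 = 0.027052.
u_3 = 0.027052 × 0.449 + 0.017 = 0.029146.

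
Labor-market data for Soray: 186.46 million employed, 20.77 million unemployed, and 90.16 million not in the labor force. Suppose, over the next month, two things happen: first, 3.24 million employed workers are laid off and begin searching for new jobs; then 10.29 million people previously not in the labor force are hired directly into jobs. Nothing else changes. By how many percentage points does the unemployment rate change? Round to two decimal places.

Initially, labor force = 186.46 + 20.77 = 207.23 million, so u = 20.77/207.23 = 10.02%.
After the first change, employed falls and unemployed rises by 3.24; labor force unchanged → E = 183.22, U = 24.01, labor force = 207.23 million.
After the second change, employed and labor force both rise by 10.29; unemployed unchanged → E = 193.51, U = 24.01, labor force = 217.52 million.
New unemployment rate = 24.01 / 217.52 = 11.04%.
Change = 11.04% − 10.02% = +1.02 percentage points.

The unemployment rate changes by +1.02 percentage points.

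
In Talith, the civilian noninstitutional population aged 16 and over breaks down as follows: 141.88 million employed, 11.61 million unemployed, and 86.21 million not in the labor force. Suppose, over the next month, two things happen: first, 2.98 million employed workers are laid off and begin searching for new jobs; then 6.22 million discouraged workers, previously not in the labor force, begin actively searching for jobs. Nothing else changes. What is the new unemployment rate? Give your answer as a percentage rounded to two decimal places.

Initially, labor force = 141.88 + 11.61 = 153.49 million, so u = 11.61/153.49 = 7.56%.
After the first change, employed falls and unemployed rises by 2.98; labor force unchanged → E = 138.90, U = 14.59, labor force = 153.49 million.
After the second change, unemployed and labor force both rise by 6.22 → E = 138.90, U = 20.81, labor force = 159.71 million.
New unemployment rate = 20.81 / 159.71 = 13.03%.

New unemployment rate ≈ 13.03%.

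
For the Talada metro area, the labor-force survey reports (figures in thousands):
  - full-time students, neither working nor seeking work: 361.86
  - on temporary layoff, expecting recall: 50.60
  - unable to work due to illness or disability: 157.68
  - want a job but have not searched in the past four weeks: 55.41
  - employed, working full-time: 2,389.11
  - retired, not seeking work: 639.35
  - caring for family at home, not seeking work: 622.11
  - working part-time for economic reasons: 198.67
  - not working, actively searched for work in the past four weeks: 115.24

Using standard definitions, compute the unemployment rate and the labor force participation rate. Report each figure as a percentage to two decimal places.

Unemployment rate ≈ 6.02%; labor force participation rate ≈ 59.99%.

Employed = 2,389.11 + 198.67 = 2,587.78 thousand (anyone who worked, including part-time for economic reasons, counts as employed).
Unemployed = 50.60 + 115.24 = 165.84 thousand (jobless and actively searching, or on temporary layoff).
Labor force = 2,587.78 + 165.84 = 2,753.62 thousand.
Not in labor force = 361.86 + 157.68 + 55.41 + 639.35 + 622.11 = 1,836.41 thousand (those not working and not actively searching are outside the labor force — including those who want a job but have given up searching).
Civilian working-age population = 2,753.62 + 1,836.41 = 4,590.03 thousand.
Unemployment rate = 165.84 / 2,753.62 = 6.02%.
Labor force participation rate = 2,753.62 / 4,590.03 = 59.99%.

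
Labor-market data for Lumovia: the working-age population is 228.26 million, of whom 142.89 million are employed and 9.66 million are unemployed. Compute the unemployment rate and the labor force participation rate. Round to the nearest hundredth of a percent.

Unemployment rate ≈ 6.33%; labor force participation rate ≈ 66.83%.

Labor force = employed + unemployed = 142.89 + 9.66 = 152.55 million.
Unemployment rate = 9.66 / 152.55 = 6.33%.
Labor force participation rate = 152.55 / 228.26 = 66.83%.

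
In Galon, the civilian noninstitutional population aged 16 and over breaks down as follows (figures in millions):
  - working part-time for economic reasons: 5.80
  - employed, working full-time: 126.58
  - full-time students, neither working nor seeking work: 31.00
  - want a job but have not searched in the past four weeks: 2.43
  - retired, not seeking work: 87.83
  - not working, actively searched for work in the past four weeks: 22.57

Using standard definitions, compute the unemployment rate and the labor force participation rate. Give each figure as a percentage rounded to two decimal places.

Unemployment rate ≈ 14.57%; labor force participation rate ≈ 56.10%.

Employed = 5.80 + 126.58 = 132.38 million (anyone who worked, including part-time for economic reasons, counts as employed).
Unemployed = 22.57 million.
Labor force = 132.38 + 22.57 = 154.95 million.
Not in labor force = 31.00 + 2.43 + 87.83 = 121.26 million (those not working and not actively searching are outside the labor force — including those who want a job but have given up searching).
Civilian working-age population = 154.95 + 121.26 = 276.21 million.
Unemployment rate = 22.57 / 154.95 = 14.57%.
Labor force participation rate = 154.95 / 276.21 = 56.10%.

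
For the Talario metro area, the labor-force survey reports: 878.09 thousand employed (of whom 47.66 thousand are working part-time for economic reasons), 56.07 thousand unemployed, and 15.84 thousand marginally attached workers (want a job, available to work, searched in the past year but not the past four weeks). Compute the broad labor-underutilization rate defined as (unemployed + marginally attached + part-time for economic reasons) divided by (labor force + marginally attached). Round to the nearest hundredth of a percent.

Labor force = 878.09 + 56.07 = 934.16 thousand.
Numerator = 56.07 + 15.84 + 47.66 = 119.57 thousand.
Denominator = 934.16 + 15.84 = 950.00 thousand.
Broad rate = 119.57 / 950.00 = 12.59%.

Broad underutilization rate ≈ 12.59%.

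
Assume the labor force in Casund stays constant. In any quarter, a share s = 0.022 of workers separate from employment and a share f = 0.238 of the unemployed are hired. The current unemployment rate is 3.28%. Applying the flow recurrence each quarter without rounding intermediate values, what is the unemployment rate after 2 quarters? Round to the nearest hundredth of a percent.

With a fixed labor force, u_{t+1} = u_t + s·(1−u_t) − f·u_t = u_t·(1−s−f) + s.
Here 1−s−f = 0.740 and s = 0.022.
u_1 = 0.032800 × 0.740 + 0.022 = 0.046272.
u_2 = 0.046272 × 0.740 + 0.022 = 0.056241.

Unemployment rate after two quarters ≈ 5.62%.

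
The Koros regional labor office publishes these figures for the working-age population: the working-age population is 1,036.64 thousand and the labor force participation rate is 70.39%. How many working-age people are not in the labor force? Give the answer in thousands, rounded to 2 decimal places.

Share not in the labor force = 1 − 0.7039 = 0.2961.
Not in labor force = 0.2961 × 1,036.64 ≈ 306.95 thousand.

About 306.95 thousand are not in the labor force.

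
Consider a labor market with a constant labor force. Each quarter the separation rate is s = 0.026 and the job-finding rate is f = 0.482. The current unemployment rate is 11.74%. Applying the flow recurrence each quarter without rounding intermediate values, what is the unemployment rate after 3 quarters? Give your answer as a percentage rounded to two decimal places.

Unemployment rate after three quarters ≈ 5.91%.

With a fixed labor force, u_{t+1} = u_t + s·(1−u_t) − f·u_t = u_t·(1−s−f) + s.
Here 1−s−f = 0.492 and s = 0.026.
u_1 = 0.117400 × 0.492 + 0.026 = 0.083761.
u_2 = 0.083761 × 0.492 + 0.026 = 0.067210.
u_3 = 0.067210 × 0.492 + 0.026 = 0.059067.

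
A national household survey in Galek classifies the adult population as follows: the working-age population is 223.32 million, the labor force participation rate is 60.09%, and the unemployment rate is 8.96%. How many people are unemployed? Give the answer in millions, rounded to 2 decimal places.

Labor force = 0.6009 × 223.32 = 134.19 million.
Unemployed = 0.0896 × 134.19 ≈ 12.02 million.

About 12.02 million are unemployed.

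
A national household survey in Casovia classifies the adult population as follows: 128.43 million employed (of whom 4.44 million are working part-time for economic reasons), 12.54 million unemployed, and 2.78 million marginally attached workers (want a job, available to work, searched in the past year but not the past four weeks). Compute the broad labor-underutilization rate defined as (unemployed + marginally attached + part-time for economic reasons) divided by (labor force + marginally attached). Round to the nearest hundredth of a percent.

Labor force = 128.43 + 12.54 = 140.97 million.
Numerator = 12.54 + 2.78 + 4.44 = 19.76 million.
Denominator = 140.97 + 2.78 = 143.75 million.
Broad rate = 19.76 / 143.75 = 13.75%.

Broad underutilization rate ≈ 13.75%.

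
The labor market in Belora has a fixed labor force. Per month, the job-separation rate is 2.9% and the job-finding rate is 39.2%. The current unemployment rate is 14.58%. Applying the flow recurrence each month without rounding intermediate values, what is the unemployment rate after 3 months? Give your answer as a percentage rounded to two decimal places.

With a fixed labor force, u_{t+1} = u_t + s·(1−u_t) − f·u_t = u_t·(1−s−f) + s.
Here 1−s−f = 0.579 and s = 0.029.
u_1 = 0.145800 × 0.579 + 0.029 = 0.113418.
u_2 = 0.113418 × 0.579 + 0.029 = 0.094669.
u_3 = 0.094669 × 0.579 + 0.029 = 0.083813.

Unemployment rate after three months ≈ 8.38%.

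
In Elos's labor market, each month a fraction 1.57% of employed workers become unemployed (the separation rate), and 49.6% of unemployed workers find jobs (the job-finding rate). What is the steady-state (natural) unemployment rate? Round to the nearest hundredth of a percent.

Steady-state unemployment rate ≈ 3.07%.

At steady state the flows balance: s·E = f·U, so U/(E+U) = s/(s+f).
u* = 1.57 / (1.57 + 49.6) = 1.57 / 51.17 = 3.07%.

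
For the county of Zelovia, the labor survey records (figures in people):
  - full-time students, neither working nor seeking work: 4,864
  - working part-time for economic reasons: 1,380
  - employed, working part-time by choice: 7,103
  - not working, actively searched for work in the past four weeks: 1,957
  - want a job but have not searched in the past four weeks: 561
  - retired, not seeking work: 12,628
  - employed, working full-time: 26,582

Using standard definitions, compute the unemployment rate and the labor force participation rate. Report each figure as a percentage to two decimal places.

Unemployment rate ≈ 5.29%; labor force participation rate ≈ 67.22%.

Employed = 1,380 + 7,103 + 26,582 = 35,065 (anyone who worked, including part-time for economic reasons, counts as employed).
Unemployed = 1,957.
Labor force = 35,065 + 1,957 = 37,022.
Not in labor force = 4,864 + 561 + 12,628 = 18,053 (those not working and not actively searching are outside the labor force — including those who want a job but have given up searching).
Civilian working-age population = 37,022 + 18,053 = 55,075.
Unemployment rate = 1,957 / 37,022 = 5.29%.
Labor force participation rate = 37,022 / 55,075 = 67.22%.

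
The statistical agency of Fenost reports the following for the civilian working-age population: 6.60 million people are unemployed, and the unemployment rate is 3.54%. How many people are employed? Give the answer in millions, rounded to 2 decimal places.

About 179.84 million are employed.

Labor force = U / u = 6.60 / 0.0354 ≈ 186.44 million.
Employed = labor force − unemployed = 186.44 − 6.60 = 179.84 million.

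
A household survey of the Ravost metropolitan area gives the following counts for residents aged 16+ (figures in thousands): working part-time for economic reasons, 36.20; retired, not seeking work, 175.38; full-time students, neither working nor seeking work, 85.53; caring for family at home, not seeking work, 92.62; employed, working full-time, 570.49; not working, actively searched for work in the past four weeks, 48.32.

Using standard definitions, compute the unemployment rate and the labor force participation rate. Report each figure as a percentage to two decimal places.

Unemployment rate ≈ 7.38%; labor force participation rate ≈ 64.95%.

Employed = 36.20 + 570.49 = 606.69 thousand (anyone who worked, including part-time for economic reasons, counts as employed).
Unemployed = 48.32 thousand.
Labor force = 606.69 + 48.32 = 655.01 thousand.
Not in labor force = 175.38 + 85.53 + 92.62 = 353.53 thousand (those not working and not actively searching are outside the labor force).
Civilian working-age population = 655.01 + 353.53 = 1,008.54 thousand.
Unemployment rate = 48.32 / 655.01 = 7.38%.
Labor force participation rate = 655.01 / 1,008.54 = 64.95%.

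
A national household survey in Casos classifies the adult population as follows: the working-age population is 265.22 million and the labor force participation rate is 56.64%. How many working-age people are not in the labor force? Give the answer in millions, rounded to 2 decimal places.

Share not in the labor force = 1 − 0.5664 = 0.4336.
Not in labor force = 0.4336 × 265.22 ≈ 115.00 million.

About 115.00 million are not in the labor force.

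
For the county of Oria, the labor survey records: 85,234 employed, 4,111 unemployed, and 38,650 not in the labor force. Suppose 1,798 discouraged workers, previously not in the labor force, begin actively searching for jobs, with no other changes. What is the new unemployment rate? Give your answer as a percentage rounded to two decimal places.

Initially, labor force = 85,234 + 4,111 = 89,345, so u = 4,111/89,345 = 4.60%.
After the change, unemployed and labor force both rise by 1,798 → E = 85,234, U = 5,909, labor force = 91,143.
New unemployment rate = 5,909 / 91,143 = 6.48%.

New unemployment rate ≈ 6.48%.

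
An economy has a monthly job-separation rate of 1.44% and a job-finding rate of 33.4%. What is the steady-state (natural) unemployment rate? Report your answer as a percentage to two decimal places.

Steady-state unemployment rate ≈ 4.13%.

At steady state the flows balance: s·E = f·U, so U/(E+U) = s/(s+f).
u* = 1.44 / (1.44 + 33.4) = 1.44 / 34.84 = 4.13%.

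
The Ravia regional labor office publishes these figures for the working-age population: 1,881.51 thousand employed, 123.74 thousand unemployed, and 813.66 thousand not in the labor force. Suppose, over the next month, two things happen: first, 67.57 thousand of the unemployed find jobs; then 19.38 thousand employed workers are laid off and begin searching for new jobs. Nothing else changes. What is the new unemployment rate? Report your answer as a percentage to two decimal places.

Initially, labor force = 1,881.51 + 123.74 = 2,005.25 thousand, so u = 123.74/2,005.25 = 6.17%.
After the first change, unemployed falls and employed rises by 67.57; labor force unchanged → E = 1,949.08, U = 56.17, labor force = 2,005.25 thousand.
After the second change, employed falls and unemployed rises by 19.38; labor force unchanged → E = 1,929.70, U = 75.55, labor force = 2,005.25 thousand.
New unemployment rate = 75.55 / 2,005.25 = 3.77%.

New unemployment rate ≈ 3.77%.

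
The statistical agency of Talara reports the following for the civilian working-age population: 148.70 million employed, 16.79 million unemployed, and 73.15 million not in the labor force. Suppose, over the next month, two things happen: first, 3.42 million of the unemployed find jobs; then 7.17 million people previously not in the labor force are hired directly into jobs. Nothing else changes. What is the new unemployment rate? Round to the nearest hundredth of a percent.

Initially, labor force = 148.70 + 16.79 = 165.49 million, so u = 16.79/165.49 = 10.15%.
After the first change, unemployed falls and employed rises by 3.42; labor force unchanged → E = 152.12, U = 13.37, labor force = 165.49 million.
After the second change, employed and labor force both rise by 7.17; unemployed unchanged → E = 159.29, U = 13.37, labor force = 172.66 million.
New unemployment rate = 13.37 / 172.66 = 7.74%.

New unemployment rate ≈ 7.74%.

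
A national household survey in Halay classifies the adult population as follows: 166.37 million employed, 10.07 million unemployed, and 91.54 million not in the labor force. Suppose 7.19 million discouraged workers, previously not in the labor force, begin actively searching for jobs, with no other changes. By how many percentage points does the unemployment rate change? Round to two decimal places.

The unemployment rate changes by +3.69 percentage points.

Initially, labor force = 166.37 + 10.07 = 176.44 million, so u = 10.07/176.44 = 5.71%.
After the change, unemployed and labor force both rise by 7.19 → E = 166.37, U = 17.26, labor force = 183.63 million.
New unemployment rate = 17.26 / 183.63 = 9.40%.
Change = 9.40% − 5.71% = +3.69 percentage points.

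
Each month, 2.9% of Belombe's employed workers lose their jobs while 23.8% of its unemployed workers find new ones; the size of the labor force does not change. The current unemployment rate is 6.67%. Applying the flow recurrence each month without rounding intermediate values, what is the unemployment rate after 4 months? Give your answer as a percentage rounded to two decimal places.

With a fixed labor force, u_{t+1} = u_t + s·(1−u_t) − f·u_t = u_t·(1−s−f) + s.
Here 1−s−f = 0.733 and s = 0.029.
u_1 = 0.066700 × 0.733 + 0.029 = 0.077891.
u_2 = 0.077891 × 0.733 + 0.029 = 0.086094.
u_3 = 0.086094 × 0.733 + 0.029 = 0.092107.
u_4 = 0.092107 × 0.733 + 0.029 = 0.096514.

Unemployment rate after four months ≈ 9.65%.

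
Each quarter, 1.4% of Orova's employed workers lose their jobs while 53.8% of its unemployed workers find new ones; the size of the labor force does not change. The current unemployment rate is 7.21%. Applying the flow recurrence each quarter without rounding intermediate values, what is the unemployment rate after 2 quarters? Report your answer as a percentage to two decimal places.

With a fixed labor force, u_{t+1} = u_t + s·(1−u_t) − f·u_t = u_t·(1−s−f) + s.
Here 1−s−f = 0.448 and s = 0.014.
u_1 = 0.072100 × 0.448 + 0.014 = 0.046301.
u_2 = 0.046301 × 0.448 + 0.014 = 0.034743.

Unemployment rate after two quarters ≈ 3.47%.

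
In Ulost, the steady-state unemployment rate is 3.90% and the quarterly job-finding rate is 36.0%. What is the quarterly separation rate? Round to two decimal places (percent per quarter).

From u* = s/(s+f): s = u·f/(1−u).
s = 0.0390 × 36.0 / (1 − 0.0390) = 1.4040 / 0.9610 ≈ 1.46% per quarter.

Separation rate ≈ 1.46% per quarter.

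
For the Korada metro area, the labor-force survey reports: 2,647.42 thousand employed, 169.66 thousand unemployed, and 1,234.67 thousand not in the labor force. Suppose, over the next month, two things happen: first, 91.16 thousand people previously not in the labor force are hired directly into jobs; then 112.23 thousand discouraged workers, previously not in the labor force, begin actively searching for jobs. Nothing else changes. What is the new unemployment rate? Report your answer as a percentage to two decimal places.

Initially, labor force = 2,647.42 + 169.66 = 2,817.08 thousand, so u = 169.66/2,817.08 = 6.02%.
After the first change, employed and labor force both rise by 91.16; unemployed unchanged → E = 2,738.58, U = 169.66, labor force = 2,908.24 thousand.
After the second change, unemployed and labor force both rise by 112.23 → E = 2,738.58, U = 281.89, labor force = 3,020.47 thousand.
New unemployment rate = 281.89 / 3,020.47 = 9.33%.

New unemployment rate ≈ 9.33%.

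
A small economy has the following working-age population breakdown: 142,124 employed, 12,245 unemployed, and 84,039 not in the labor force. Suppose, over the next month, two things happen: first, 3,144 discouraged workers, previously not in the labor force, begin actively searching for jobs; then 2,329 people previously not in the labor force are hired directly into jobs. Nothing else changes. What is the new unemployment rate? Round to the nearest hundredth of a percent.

New unemployment rate ≈ 9.63%.

Initially, labor force = 142,124 + 12,245 = 154,369, so u = 12,245/154,369 = 7.93%.
After the first change, unemployed and labor force both rise by 3,144 → E = 142,124, U = 15,389, labor force = 157,513.
After the second change, employed and labor force both rise by 2,329; unemployed unchanged → E = 144,453, U = 15,389, labor force = 159,842.
New unemployment rate = 15,389 / 159,842 = 9.63%.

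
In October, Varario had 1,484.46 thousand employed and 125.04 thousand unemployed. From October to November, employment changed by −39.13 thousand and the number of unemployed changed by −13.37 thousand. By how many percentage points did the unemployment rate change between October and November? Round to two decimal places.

The unemployment rate changed by −0.60 percentage points.

October: labor force = 1,484.46 + 125.04 = 1,609.50; u = 125.04/1,609.50 = 7.77%.
November: labor force = 1,445.33 + 111.67 = 1,557.00; u = 111.67/1,557.00 = 7.17%.
Change = 7.17% − 7.77% = −0.60 pp.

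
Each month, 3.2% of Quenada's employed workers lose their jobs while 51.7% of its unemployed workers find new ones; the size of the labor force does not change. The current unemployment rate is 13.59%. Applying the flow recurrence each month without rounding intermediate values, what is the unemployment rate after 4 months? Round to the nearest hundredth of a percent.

With a fixed labor force, u_{t+1} = u_t + s·(1−u_t) − f·u_t = u_t·(1−s−f) + s.
Here 1−s−f = 0.451 and s = 0.032.
u_1 = 0.135900 × 0.451 + 0.032 = 0.093291.
u_2 = 0.093291 × 0.451 + 0.032 = 0.074074.
u_3 = 0.074074 × 0.451 + 0.032 = 0.065407.
u_4 = 0.065407 × 0.451 + 0.032 = 0.061499.

Unemployment rate after four months ≈ 6.15%.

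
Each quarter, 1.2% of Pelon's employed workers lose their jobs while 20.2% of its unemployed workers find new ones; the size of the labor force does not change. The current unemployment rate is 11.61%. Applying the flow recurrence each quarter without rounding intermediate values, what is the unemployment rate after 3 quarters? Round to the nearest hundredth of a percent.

With a fixed labor force, u_{t+1} = u_t + s·(1−u_t) − f·u_t = u_t·(1−s−f) + s.
Here 1−s−f = 0.786 and s = 0.012.
u_1 = 0.116100 × 0.786 + 0.012 = 0.103255.
u_2 = 0.103255 × 0.786 + 0.012 = 0.093158.
u_3 = 0.093158 × 0.786 + 0.012 = 0.085222.

Unemployment rate after three quarters ≈ 8.52%.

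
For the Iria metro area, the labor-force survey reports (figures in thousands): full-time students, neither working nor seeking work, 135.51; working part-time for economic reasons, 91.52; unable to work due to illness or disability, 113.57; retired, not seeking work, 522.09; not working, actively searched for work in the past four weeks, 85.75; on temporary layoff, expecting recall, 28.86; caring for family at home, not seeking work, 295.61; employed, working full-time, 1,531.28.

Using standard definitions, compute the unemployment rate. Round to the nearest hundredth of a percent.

Employed = 91.52 + 1,531.28 = 1,622.80 thousand (anyone who worked, including part-time for economic reasons, counts as employed).
Unemployed = 85.75 + 28.86 = 114.61 thousand (jobless and actively searching, or on temporary layoff).
Labor force = 1,622.80 + 114.61 = 1,737.41 thousand.
Unemployment rate = 114.61 / 1,737.41 = 6.60%.

Unemployment rate ≈ 6.60%.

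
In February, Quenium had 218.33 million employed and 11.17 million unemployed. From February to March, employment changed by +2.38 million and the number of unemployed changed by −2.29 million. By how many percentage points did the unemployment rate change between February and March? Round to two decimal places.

February: labor force = 218.33 + 11.17 = 229.50; u = 11.17/229.50 = 4.87%.
March: labor force = 220.71 + 8.88 = 229.59; u = 8.88/229.59 = 3.87%.
Change = 3.87% − 4.87% = −1.00 pp.

The unemployment rate changed by −1.00 percentage points.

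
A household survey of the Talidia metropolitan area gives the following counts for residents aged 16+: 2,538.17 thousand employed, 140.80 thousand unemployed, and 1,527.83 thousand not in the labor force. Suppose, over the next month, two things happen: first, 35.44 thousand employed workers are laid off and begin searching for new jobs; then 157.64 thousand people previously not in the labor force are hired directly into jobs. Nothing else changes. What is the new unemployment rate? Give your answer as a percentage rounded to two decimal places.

New unemployment rate ≈ 6.21%.

Initially, labor force = 2,538.17 + 140.80 = 2,678.97 thousand, so u = 140.80/2,678.97 = 5.26%.
After the first change, employed falls and unemployed rises by 35.44; labor force unchanged → E = 2,502.73, U = 176.24, labor force = 2,678.97 thousand.
After the second change, employed and labor force both rise by 157.64; unemployed unchanged → E = 2,660.37, U = 176.24, labor force = 2,836.61 thousand.
New unemployment rate = 176.24 / 2,836.61 = 6.21%.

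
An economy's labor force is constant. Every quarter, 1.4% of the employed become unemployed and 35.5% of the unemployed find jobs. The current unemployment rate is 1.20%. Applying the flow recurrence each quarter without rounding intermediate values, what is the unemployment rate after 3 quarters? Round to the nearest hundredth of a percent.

With a fixed labor force, u_{t+1} = u_t + s·(1−u_t) − f·u_t = u_t·(1−s−f) + s.
Here 1−s−f = 0.631 and s = 0.014.
u_1 = 0.012000 × 0.631 + 0.014 = 0.021572.
u_2 = 0.021572 × 0.631 + 0.014 = 0.027612.
u_3 = 0.027612 × 0.631 + 0.014 = 0.031423.

Unemployment rate after three quarters ≈ 3.14%.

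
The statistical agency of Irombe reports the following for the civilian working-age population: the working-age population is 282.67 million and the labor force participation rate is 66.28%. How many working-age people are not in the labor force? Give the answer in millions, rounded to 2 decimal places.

About 95.32 million are not in the labor force.

Share not in the labor force = 1 − 0.6628 = 0.3372.
Not in labor force = 0.3372 × 282.67 ≈ 95.32 million.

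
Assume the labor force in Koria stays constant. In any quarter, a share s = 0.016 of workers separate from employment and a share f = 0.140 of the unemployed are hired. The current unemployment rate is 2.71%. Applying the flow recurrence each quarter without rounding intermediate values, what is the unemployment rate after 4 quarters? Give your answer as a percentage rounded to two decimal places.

Unemployment rate after four quarters ≈ 6.43%.

With a fixed labor force, u_{t+1} = u_t + s·(1−u_t) − f·u_t = u_t·(1−s−f) + s.
Here 1−s−f = 0.844 and s = 0.016.
u_1 = 0.027100 × 0.844 + 0.016 = 0.038872.
u_2 = 0.038872 × 0.844 + 0.016 = 0.048808.
u_3 = 0.048808 × 0.844 + 0.016 = 0.057194.
u_4 = 0.057194 × 0.844 + 0.016 = 0.064272.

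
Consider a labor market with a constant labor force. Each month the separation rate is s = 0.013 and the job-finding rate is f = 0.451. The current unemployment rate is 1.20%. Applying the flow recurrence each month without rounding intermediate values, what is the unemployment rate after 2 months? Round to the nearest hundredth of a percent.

With a fixed labor force, u_{t+1} = u_t + s·(1−u_t) − f·u_t = u_t·(1−s−f) + s.
Here 1−s−f = 0.536 and s = 0.013.
u_1 = 0.012000 × 0.536 + 0.013 = 0.019432.
u_2 = 0.019432 × 0.536 + 0.013 = 0.023416.

Unemployment rate after two months ≈ 2.34%.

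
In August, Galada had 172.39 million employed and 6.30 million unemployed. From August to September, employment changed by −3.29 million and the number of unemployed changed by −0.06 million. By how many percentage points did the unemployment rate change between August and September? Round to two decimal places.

The unemployment rate changed by +0.03 percentage points.

August: labor force = 172.39 + 6.30 = 178.69; u = 6.30/178.69 = 3.53%.
September: labor force = 169.10 + 6.24 = 175.34; u = 6.24/175.34 = 3.56%.
Change = 3.56% − 3.53% = +0.03 pp.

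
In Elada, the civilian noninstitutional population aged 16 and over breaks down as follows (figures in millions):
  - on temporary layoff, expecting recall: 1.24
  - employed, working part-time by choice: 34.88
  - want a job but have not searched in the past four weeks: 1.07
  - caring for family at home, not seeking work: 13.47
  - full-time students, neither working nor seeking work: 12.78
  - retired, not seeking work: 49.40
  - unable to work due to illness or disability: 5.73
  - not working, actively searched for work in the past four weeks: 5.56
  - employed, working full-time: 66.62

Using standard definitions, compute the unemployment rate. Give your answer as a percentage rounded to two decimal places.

Unemployment rate ≈ 6.28%.

Employed = 34.88 + 66.62 = 101.50 million.
Unemployed = 1.24 + 5.56 = 6.80 million (jobless and actively searching, or on temporary layoff).
Labor force = 101.50 + 6.80 = 108.30 million.
Unemployment rate = 6.80 / 108.30 = 6.28%.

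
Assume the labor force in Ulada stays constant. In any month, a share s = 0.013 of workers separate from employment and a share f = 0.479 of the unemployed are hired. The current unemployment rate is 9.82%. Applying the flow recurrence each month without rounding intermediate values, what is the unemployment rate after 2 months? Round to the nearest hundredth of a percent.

With a fixed labor force, u_{t+1} = u_t + s·(1−u_t) − f·u_t = u_t·(1−s−f) + s.
Here 1−s−f = 0.508 and s = 0.013.
u_1 = 0.098200 × 0.508 + 0.013 = 0.062886.
u_2 = 0.062886 × 0.508 + 0.013 = 0.044946.

Unemployment rate after two months ≈ 4.49%.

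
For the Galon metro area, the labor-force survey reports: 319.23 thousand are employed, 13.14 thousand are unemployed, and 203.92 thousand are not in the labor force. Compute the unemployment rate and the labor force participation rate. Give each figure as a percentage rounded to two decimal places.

Unemployment rate ≈ 3.95%; labor force participation rate ≈ 61.98%.

Labor force = employed + unemployed = 319.23 + 13.14 = 332.37 thousand.
Working-age population = 332.37 + 203.92 = 536.29 thousand.
Unemployment rate = 13.14 / 332.37 = 3.95%.
Labor force participation rate = 332.37 / 536.29 = 61.98%.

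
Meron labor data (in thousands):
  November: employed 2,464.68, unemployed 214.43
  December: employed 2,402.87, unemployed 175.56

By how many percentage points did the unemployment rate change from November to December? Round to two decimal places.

The unemployment rate changed by −1.19 percentage points.

November: labor force = 2,464.68 + 214.43 = 2,679.11; u = 214.43/2,679.11 = 8.00%.
December: labor force = 2,402.87 + 175.56 = 2,578.43; u = 175.56/2,578.43 = 6.81%.
Change = 6.81% − 8.00% = −1.19 pp.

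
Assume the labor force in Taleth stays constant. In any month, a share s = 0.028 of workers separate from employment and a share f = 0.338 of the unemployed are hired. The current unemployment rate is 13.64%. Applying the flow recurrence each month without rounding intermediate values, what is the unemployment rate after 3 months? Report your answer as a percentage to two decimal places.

With a fixed labor force, u_{t+1} = u_t + s·(1−u_t) − f·u_t = u_t·(1−s−f) + s.
Here 1−s−f = 0.634 and s = 0.028.
u_1 = 0.136400 × 0.634 + 0.028 = 0.114478.
u_2 = 0.114478 × 0.634 + 0.028 = 0.100579.
u_3 = 0.100579 × 0.634 + 0.028 = 0.091767.

Unemployment rate after three months ≈ 9.18%.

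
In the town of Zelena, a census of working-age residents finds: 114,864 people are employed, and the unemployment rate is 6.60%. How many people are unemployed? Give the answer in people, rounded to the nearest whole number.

Let U be the number unemployed. The labor force is E + U, and U/(E+U) = 0.0660.
So U = 0.0660 × 114,864 / (1 − 0.0660) = 7581.02 / 0.9340 ≈ 8,117.

About 8,117 are unemployed.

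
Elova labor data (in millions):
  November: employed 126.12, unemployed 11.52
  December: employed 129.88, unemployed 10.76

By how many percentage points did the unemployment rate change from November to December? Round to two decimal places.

The unemployment rate changed by −0.72 percentage points.

November: labor force = 126.12 + 11.52 = 137.64; u = 11.52/137.64 = 8.37%.
December: labor force = 129.88 + 10.76 = 140.64; u = 10.76/140.64 = 7.65%.
Change = 7.65% − 8.37% = −0.72 pp.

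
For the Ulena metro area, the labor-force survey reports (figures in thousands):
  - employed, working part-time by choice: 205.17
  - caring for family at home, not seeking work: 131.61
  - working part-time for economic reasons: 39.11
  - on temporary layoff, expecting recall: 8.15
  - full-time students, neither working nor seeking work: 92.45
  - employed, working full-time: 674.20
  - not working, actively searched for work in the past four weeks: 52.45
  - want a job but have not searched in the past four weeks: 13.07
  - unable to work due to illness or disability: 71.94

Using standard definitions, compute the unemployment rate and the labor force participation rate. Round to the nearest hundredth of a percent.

Unemployment rate ≈ 6.19%; labor force participation rate ≈ 76.01%.

Employed = 205.17 + 39.11 + 674.20 = 918.48 thousand (anyone who worked, including part-time for economic reasons, counts as employed).
Unemployed = 8.15 + 52.45 = 60.60 thousand (jobless and actively searching, or on temporary layoff).
Labor force = 918.48 + 60.60 = 979.08 thousand.
Not in labor force = 131.61 + 92.45 + 13.07 + 71.94 = 309.07 thousand (those not working and not actively searching are outside the labor force — including those who want a job but have given up searching).
Civilian working-age population = 979.08 + 309.07 = 1,288.15 thousand.
Unemployment rate = 60.60 / 979.08 = 6.19%.
Labor force participation rate = 979.08 / 1,288.15 = 76.01%.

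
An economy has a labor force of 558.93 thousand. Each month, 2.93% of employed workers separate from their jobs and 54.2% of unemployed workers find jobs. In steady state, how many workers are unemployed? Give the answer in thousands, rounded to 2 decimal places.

About 28.67 thousand are unemployed in steady state.

Steady-state unemployment rate u* = s/(s+f) = 2.93/(2.93+54.2) = 0.051287.
Unemployed = u* × labor force = 0.051287 × 558.93 ≈ 28.67 thousand.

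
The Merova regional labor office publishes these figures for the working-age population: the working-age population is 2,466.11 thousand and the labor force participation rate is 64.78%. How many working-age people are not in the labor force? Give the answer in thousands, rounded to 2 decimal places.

About 868.56 thousand are not in the labor force.

Share not in the labor force = 1 − 0.6478 = 0.3522.
Not in labor force = 0.3522 × 2,466.11 ≈ 868.56 thousand.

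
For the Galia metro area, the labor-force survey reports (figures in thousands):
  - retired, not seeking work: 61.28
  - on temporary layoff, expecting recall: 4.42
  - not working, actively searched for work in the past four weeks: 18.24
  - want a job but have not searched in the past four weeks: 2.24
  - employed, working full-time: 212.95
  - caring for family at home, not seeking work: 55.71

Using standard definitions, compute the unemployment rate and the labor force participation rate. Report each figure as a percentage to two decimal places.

Unemployment rate ≈ 9.62%; labor force participation rate ≈ 66.40%.

Employed = 212.95 thousand.
Unemployed = 4.42 + 18.24 = 22.66 thousand (jobless and actively searching, or on temporary layoff).
Labor force = 212.95 + 22.66 = 235.61 thousand.
Not in labor force = 61.28 + 2.24 + 55.71 = 119.23 thousand (those not working and not actively searching are outside the labor force — including those who want a job but have given up searching).
Civilian working-age population = 235.61 + 119.23 = 354.84 thousand.
Unemployment rate = 22.66 / 235.61 = 9.62%.
Labor force participation rate = 235.61 / 354.84 = 66.40%.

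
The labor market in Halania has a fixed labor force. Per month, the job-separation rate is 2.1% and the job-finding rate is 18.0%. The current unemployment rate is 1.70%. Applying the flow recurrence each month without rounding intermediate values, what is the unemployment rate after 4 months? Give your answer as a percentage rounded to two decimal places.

Unemployment rate after four months ≈ 6.88%.

With a fixed labor force, u_{t+1} = u_t + s·(1−u_t) − f·u_t = u_t·(1−s−f) + s.
Here 1−s−f = 0.799 and s = 0.021.
u_1 = 0.017000 × 0.799 + 0.021 = 0.034583.
u_2 = 0.034583 × 0.799 + 0.021 = 0.048632.
u_3 = 0.048632 × 0.799 + 0.021 = 0.059857.
u_4 = 0.059857 × 0.799 + 0.021 = 0.068826.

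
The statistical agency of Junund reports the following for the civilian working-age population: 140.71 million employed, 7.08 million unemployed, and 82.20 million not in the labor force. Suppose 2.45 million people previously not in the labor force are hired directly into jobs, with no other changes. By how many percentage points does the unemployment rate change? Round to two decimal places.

Initially, labor force = 140.71 + 7.08 = 147.79 million, so u = 7.08/147.79 = 4.79%.
After the change, employed and labor force both rise by 2.45; unemployed unchanged → E = 143.16, U = 7.08, labor force = 150.24 million.
New unemployment rate = 7.08 / 150.24 = 4.71%.
Change = 4.71% − 4.79% = −0.08 percentage points.

The unemployment rate changes by −0.08 percentage points.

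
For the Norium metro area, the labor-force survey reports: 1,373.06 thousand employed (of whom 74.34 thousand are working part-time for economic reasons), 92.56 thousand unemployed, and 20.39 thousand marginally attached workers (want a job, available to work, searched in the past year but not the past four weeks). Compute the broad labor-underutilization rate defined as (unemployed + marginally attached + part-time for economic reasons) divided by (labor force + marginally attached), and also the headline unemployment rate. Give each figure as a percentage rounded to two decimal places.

Broad underutilization rate ≈ 12.60%; headline unemployment rate ≈ 6.32%.

Labor force = 1,373.06 + 92.56 = 1,465.62 thousand.
Numerator = 92.56 + 20.39 + 74.34 = 187.29 thousand.
Denominator = 1,465.62 + 20.39 = 1,486.01 thousand.
Broad rate = 187.29 / 1,486.01 = 12.60%.
Headline unemployment rate = 92.56 / 1,465.62 = 6.32%.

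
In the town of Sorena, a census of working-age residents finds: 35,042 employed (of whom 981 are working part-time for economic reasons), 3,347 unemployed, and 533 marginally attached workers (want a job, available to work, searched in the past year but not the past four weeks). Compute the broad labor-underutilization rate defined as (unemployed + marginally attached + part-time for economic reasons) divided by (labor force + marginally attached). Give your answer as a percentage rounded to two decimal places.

Labor force = 35,042 + 3,347 = 38,389.
Numerator = 3,347 + 533 + 981 = 4,861.
Denominator = 38,389 + 533 = 38,922.
Broad rate = 4,861 / 38,922 = 12.49%.

Broad underutilization rate ≈ 12.49%.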